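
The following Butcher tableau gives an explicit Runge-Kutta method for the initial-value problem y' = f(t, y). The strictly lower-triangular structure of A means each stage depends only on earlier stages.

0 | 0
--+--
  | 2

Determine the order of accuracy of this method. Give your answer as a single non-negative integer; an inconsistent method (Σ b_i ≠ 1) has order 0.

b = (2)
c = (0)
Σ b_i: 2·1 = 2 ≠ 1 ⇒ order 0.

0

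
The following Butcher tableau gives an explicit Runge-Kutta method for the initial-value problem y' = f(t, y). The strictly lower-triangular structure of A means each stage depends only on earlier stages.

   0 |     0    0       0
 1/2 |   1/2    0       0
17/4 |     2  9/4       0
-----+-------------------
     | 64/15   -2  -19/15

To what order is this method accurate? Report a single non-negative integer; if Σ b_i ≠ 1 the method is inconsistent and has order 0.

1

b = (64/15, -2, -19/15)
c = (0, 1/2, 17/4)
Ac = (0, 0, 9/8)
Σ b_i: 64/15·1 + (-2)·1 + (-19/15)·1 = 1 ✓
b·c: (-2)·1/2 + (-19/15)·17/4 = -383/60 ≠ 1/2 ⇒ order 1.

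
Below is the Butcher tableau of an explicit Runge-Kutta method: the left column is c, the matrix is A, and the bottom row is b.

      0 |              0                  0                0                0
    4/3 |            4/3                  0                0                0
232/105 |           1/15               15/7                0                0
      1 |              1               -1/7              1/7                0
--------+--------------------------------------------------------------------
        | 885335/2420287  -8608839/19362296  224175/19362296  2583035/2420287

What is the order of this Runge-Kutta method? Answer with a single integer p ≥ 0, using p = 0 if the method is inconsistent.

3

b = (885335/2420287, -8608839/19362296, 224175/19362296, 2583035/2420287)
c = (0, 4/3, 232/105, 1)
Ac = (0, 0, 20/7, 92/735)
Σ b_i: 885335/2420287·1 + (-8608839/19362296)·1 + 224175/19362296·1 + 2583035/2420287·1 = 1 ✓
b·c: (-8608839/19362296)·4/3 + 224175/19362296·232/105 + 2583035/2420287·1 = 1/2 ✓
b·c²: (-8608839/19362296)·16/9 + 224175/19362296·53824/11025 + 2583035/2420287·1 = 1/3 ✓
b·Ac: 224175/19362296·20/7 + 2583035/2420287·92/735 = 1/6 ✓
b·c³: (-8608839/19362296)·64/27 + 224175/19362296·12487168/1157625 + 2583035/2420287·1 = 35126347/254130135 ≠ 1/4 ⇒ order 3.
b·(c∘Ac): 224175/19362296·928/147 + 2583035/2420287·92/735 = 1500656/7260861 ≠ 1/8
b·Ac²: 224175/19362296·80/21 + 2583035/2420287·11408/25725 = 131483294/254130135 ≠ 1/12
b·A²c: 2583035/2420287·20/49 = 1054300/2420287 ≠ 1/24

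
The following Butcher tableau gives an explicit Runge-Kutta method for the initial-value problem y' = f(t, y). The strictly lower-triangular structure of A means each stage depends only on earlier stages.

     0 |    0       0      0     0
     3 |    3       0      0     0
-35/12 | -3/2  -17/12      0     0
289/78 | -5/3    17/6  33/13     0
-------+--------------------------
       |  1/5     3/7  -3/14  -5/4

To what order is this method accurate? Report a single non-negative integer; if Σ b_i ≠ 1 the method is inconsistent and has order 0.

0

b = (1/5, 3/7, -3/14, -5/4)
c = (0, 3, -35/12, 289/78)
Ac = (0, 0, -17/4, 57/52)
Σ b_i: 1/5·1 + 3/7·1 + (-3/14)·1 + (-5/4)·1 = -117/140 ≠ 1 ⇒ order 0.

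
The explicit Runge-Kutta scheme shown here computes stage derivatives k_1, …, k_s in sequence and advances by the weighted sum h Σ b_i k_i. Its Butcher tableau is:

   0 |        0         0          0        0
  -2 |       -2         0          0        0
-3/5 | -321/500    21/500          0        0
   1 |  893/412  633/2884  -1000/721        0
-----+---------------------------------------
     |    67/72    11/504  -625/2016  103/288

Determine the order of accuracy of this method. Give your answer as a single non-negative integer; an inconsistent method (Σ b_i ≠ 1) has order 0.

4

b = (67/72, 11/504, -625/2016, 103/288)
c = (0, -2, -3/5, 1)
Ac = (0, 0, -21/250, 81/206)
Σ b_i: 67/72·1 + 11/504·1 + (-625/2016)·1 + 103/288·1 = 1 ✓
b·c: 11/504·(-2) + (-625/2016)·(-3/5) + 103/288·1 = 1/2 ✓
b·c²: 11/504·4 + (-625/2016)·9/25 + 103/288·1 = 1/3 ✓
b·Ac: (-625/2016)·(-21/250) + 103/288·81/206 = 1/6 ✓
b·c³: 11/504·(-8) + (-625/2016)·(-27/125) + 103/288·1 = 1/4 ✓
b·(c∘Ac): (-625/2016)·63/1250 + 103/288·81/206 = 1/8 ✓
b·Ac²: (-625/2016)·21/125 + 103/288·39/103 = 1/12 ✓
b·A²c: 103/288·12/103 = 1/24 ✓; 4 stages ⇒ order 4.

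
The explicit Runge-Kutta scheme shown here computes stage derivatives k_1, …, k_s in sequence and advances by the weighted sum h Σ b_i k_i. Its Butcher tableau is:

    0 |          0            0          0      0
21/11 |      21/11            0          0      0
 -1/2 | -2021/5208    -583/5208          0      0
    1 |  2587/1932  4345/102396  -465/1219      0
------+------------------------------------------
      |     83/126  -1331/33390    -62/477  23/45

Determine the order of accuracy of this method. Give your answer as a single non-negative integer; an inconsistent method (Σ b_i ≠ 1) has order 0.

b = (83/126, -1331/33390, -62/477, 23/45)
c = (0, 21/11, -1/2, 1)
Ac = (0, 0, -53/248, 25/92)
Σ b_i: 83/126·1 + (-1331/33390)·1 + (-62/477)·1 + 23/45·1 = 1 ✓
b·c: (-1331/33390)·21/11 + (-62/477)·(-1/2) + 23/45·1 = 1/2 ✓
b·c²: (-1331/33390)·441/121 + (-62/477)·1/4 + 23/45·1 = 1/3 ✓
b·Ac: (-62/477)·(-53/248) + 23/45·25/92 = 1/6 ✓
b·c³: (-1331/33390)·9261/1331 + (-62/477)·(-1/8) + 23/45·1 = 1/4 ✓
b·(c∘Ac): (-62/477)·53/496 + 23/45·25/92 = 1/8 ✓
b·Ac²: (-62/477)·(-1113/2728) + 23/45·15/253 = 1/12 ✓
b·A²c: 23/45·15/184 = 1/24 ✓; 4 stages ⇒ order 4.

4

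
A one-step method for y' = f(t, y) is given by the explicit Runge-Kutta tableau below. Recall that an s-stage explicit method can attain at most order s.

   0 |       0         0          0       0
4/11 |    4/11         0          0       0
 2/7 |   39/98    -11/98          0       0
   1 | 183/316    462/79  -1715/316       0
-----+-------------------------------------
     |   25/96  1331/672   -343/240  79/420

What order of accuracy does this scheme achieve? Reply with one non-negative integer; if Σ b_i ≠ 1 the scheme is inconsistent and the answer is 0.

b = (25/96, 1331/672, -343/240, 79/420)
c = (0, 4/11, 2/7, 1)
Ac = (0, 0, -2/49, 91/158)
Σ b_i: 25/96·1 + 1331/672·1 + (-343/240)·1 + 79/420·1 = 1 ✓
b·c: 1331/672·4/11 + (-343/240)·2/7 + 79/420·1 = 1/2 ✓
b·c²: 1331/672·16/121 + (-343/240)·4/49 + 79/420·1 = 1/3 ✓
b·Ac: (-343/240)·(-2/49) + 79/420·91/158 = 1/6 ✓
b·c³: 1331/672·64/1331 + (-343/240)·8/343 + 79/420·1 = 1/4 ✓
b·(c∘Ac): (-343/240)·(-4/343) + 79/420·91/158 = 1/8 ✓
b·Ac²: (-343/240)·(-8/539) + 79/420·287/869 = 1/12 ✓
b·A²c: 79/420·35/158 = 1/24 ✓; 4 stages ⇒ order 4.

4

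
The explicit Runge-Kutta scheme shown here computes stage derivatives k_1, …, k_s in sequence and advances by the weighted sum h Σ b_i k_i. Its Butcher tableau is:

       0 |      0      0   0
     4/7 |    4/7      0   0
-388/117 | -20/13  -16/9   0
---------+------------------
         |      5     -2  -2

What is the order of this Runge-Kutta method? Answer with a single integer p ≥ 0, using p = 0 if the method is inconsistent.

b = (5, -2, -2)
c = (0, 4/7, -388/117)
Ac = (0, 0, -64/63)
Σ b_i: 5·1 + (-2)·1 + (-2)·1 = 1 ✓
b·c: (-2)·4/7 + (-2)·(-388/117) = 4496/819 ≠ 1/2 ⇒ order 1.

1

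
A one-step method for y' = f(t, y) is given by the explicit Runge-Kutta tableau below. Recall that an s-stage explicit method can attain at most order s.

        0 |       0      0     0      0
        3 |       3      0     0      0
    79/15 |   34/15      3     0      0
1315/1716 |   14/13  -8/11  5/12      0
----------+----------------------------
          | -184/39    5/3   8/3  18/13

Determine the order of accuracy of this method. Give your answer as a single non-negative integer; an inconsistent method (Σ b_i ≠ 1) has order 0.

1

b = (-184/39, 5/3, 8/3, 18/13)
c = (0, 3, 79/15, 1315/1716)
Ac = (0, 0, 9, 5/396)
Σ b_i: (-184/39)·1 + 5/3·1 + 8/3·1 + 18/13·1 = 1 ✓
b·c: 5/3·3 + 8/3·79/15 + 18/13·1315/1716 = 3363851/167310 ≠ 1/2 ⇒ order 1.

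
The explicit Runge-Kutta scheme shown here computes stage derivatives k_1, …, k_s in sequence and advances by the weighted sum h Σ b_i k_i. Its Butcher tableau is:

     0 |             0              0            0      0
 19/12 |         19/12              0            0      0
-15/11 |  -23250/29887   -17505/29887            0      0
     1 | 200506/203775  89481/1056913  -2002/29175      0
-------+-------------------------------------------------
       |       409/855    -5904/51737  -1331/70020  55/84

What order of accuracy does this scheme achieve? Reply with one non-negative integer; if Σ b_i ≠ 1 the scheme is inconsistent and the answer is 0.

4

b = (409/855, -5904/51737, -1331/70020, 55/84)
c = (0, 19/12, -15/11, 1)
Ac = (0, 0, -5835/6292, 651/2860)
Σ b_i: 409/855·1 + (-5904/51737)·1 + (-1331/70020)·1 + 55/84·1 = 1 ✓
b·c: (-5904/51737)·19/12 + (-1331/70020)·(-15/11) + 55/84·1 = 1/2 ✓
b·c²: (-5904/51737)·361/144 + (-1331/70020)·225/121 + 55/84·1 = 1/3 ✓
b·Ac: (-1331/70020)·(-5835/6292) + 55/84·651/2860 = 1/6 ✓
b·c³: (-5904/51737)·6859/1728 + (-1331/70020)·(-3375/1331) + 55/84·1 = 1/4 ✓
b·(c∘Ac): (-1331/70020)·87525/69212 + 55/84·651/2860 = 1/8 ✓
b·Ac²: (-1331/70020)·(-36955/25168) + 55/84·581/6864 = 1/12 ✓
b·A²c: 55/84·7/110 = 1/24 ✓; 4 stages ⇒ order 4.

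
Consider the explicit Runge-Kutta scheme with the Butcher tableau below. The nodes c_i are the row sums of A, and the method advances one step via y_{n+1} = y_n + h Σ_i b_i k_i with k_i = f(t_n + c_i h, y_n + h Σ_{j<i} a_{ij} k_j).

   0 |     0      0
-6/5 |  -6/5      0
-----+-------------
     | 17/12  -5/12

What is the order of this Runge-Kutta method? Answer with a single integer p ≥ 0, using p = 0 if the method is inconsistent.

2

b = (17/12, -5/12)
c = (0, -6/5)
Σ b_i: 17/12·1 + (-5/12)·1 = 1 ✓
b·c: (-5/12)·(-6/5) = 1/2 ✓; 2 stages ⇒ order 2.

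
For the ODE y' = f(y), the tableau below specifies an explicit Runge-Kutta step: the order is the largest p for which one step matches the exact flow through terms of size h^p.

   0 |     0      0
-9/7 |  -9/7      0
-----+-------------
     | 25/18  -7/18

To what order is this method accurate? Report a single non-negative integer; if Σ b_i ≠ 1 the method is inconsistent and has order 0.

b = (25/18, -7/18)
c = (0, -9/7)
Σ b_i: 25/18·1 + (-7/18)·1 = 1 ✓
b·c: (-7/18)·(-9/7) = 1/2 ✓; 2 stages ⇒ order 2.

2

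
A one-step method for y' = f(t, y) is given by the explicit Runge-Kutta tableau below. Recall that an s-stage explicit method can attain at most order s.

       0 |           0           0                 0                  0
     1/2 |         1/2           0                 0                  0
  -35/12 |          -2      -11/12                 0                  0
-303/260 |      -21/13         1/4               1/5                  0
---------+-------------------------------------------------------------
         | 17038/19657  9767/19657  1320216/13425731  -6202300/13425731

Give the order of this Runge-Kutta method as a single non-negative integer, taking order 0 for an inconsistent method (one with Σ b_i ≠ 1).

b = (17038/19657, 9767/19657, 1320216/13425731, -6202300/13425731)
c = (0, 1/2, -35/12, -303/260)
Ac = (0, 0, -11/24, -11/24)
Σ b_i: 17038/19657·1 + 9767/19657·1 + 1320216/13425731·1 + (-6202300/13425731)·1 = 1 ✓
b·c: 9767/19657·1/2 + 1320216/13425731·(-35/12) + (-6202300/13425731)·(-303/260) = 1/2 ✓
b·c²: 9767/19657·1/4 + 1320216/13425731·1225/144 + (-6202300/13425731)·91809/67600 = 1/3 ✓
b·Ac: 1320216/13425731·(-11/24) + (-6202300/13425731)·(-11/24) = 1/6 ✓
b·c³: 9767/19657·1/8 + 1320216/13425731·(-42875/1728) + (-6202300/13425731)·(-27818127/17576000) = -302954953/183989520 ≠ 1/4 ⇒ order 3.
b·(c∘Ac): 1320216/13425731·385/288 + (-6202300/13425731)·1111/2080 = -4945/42888 ≠ 1/8
b·Ac²: 1320216/13425731·(-11/48) + (-6202300/13425731)·127/72 = -101184458/120831579 ≠ 1/12
b·A²c: (-6202300/13425731)·(-11/120) = 310115/7323126 ≠ 1/24

3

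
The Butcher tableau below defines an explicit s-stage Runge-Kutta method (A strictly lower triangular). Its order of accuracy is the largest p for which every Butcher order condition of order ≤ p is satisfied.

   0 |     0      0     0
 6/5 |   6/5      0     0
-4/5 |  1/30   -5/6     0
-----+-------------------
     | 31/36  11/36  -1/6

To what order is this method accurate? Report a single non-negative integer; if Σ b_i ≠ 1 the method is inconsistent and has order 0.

3

b = (31/36, 11/36, -1/6)
c = (0, 6/5, -4/5)
Ac = (0, 0, -1)
Σ b_i: 31/36·1 + 11/36·1 + (-1/6)·1 = 1 ✓
b·c: 11/36·6/5 + (-1/6)·(-4/5) = 1/2 ✓
b·c²: 11/36·36/25 + (-1/6)·16/25 = 1/3 ✓
b·Ac: (-1/6)·(-1) = 1/6 ✓; 3 stages ⇒ order 3.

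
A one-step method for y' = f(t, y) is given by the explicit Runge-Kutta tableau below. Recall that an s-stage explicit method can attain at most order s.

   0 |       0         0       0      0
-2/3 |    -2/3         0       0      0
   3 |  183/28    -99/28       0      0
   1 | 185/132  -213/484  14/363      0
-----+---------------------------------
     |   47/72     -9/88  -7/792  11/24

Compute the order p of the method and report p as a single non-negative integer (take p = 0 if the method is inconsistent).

4

b = (47/72, -9/88, -7/792, 11/24)
c = (0, -2/3, 3, 1)
Ac = (0, 0, 33/14, 9/22)
Σ b_i: 47/72·1 + (-9/88)·1 + (-7/792)·1 + 11/24·1 = 1 ✓
b·c: (-9/88)·(-2/3) + (-7/792)·3 + 11/24·1 = 1/2 ✓
b·c²: (-9/88)·4/9 + (-7/792)·9 + 11/24·1 = 1/3 ✓
b·Ac: (-7/792)·33/14 + 11/24·9/22 = 1/6 ✓
b·c³: (-9/88)·(-8/27) + (-7/792)·27 + 11/24·1 = 1/4 ✓
b·(c∘Ac): (-7/792)·99/14 + 11/24·9/22 = 1/8 ✓
b·Ac²: (-7/792)·(-11/7) + 11/24·5/33 = 1/12 ✓
b·A²c: 11/24·1/11 = 1/24 ✓; 4 stages ⇒ order 4.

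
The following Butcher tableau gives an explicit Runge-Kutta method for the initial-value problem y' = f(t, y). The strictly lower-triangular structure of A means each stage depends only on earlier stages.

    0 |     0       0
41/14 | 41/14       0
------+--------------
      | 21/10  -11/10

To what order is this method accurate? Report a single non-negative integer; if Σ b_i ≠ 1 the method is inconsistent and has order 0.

b = (21/10, -11/10)
c = (0, 41/14)
Σ b_i: 21/10·1 + (-11/10)·1 = 1 ✓
b·c: (-11/10)·41/14 = -451/140 ≠ 1/2 ⇒ order 1.

1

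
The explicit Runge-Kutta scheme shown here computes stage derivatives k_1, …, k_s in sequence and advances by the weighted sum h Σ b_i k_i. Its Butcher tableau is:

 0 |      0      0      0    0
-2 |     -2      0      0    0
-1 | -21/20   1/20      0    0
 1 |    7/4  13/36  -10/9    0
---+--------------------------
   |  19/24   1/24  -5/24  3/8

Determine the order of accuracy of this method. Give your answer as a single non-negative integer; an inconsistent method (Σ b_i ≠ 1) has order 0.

4

b = (19/24, 1/24, -5/24, 3/8)
c = (0, -2, -1, 1)
Ac = (0, 0, -1/10, 7/18)
Σ b_i: 19/24·1 + 1/24·1 + (-5/24)·1 + 3/8·1 = 1 ✓
b·c: 1/24·(-2) + (-5/24)·(-1) + 3/8·1 = 1/2 ✓
b·c²: 1/24·4 + (-5/24)·1 + 3/8·1 = 1/3 ✓
b·Ac: (-5/24)·(-1/10) + 3/8·7/18 = 1/6 ✓
b·c³: 1/24·(-8) + (-5/24)·(-1) + 3/8·1 = 1/4 ✓
b·(c∘Ac): (-5/24)·1/10 + 3/8·7/18 = 1/8 ✓
b·Ac²: (-5/24)·1/5 + 3/8·1/3 = 1/12 ✓
b·A²c: 3/8·1/9 = 1/24 ✓; 4 stages ⇒ order 4.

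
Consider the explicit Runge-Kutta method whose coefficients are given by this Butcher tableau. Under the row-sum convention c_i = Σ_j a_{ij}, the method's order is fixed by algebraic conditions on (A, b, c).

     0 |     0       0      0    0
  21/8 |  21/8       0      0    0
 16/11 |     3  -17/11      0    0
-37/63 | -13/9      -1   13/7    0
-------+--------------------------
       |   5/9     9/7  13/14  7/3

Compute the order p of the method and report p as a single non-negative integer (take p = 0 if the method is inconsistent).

0

b = (5/9, 9/7, 13/14, 7/3)
c = (0, 21/8, 16/11, -37/63)
Ac = (0, 0, -357/88, 47/616)
Σ b_i: 5/9·1 + 9/7·1 + 13/14·1 + 7/3·1 = 643/126 ≠ 1 ⇒ order 0.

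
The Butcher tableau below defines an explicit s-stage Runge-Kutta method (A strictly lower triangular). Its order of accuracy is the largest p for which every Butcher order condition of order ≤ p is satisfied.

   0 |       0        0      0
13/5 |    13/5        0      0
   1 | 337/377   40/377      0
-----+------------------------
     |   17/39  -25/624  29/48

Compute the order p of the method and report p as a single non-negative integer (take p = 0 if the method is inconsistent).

3

b = (17/39, -25/624, 29/48)
c = (0, 13/5, 1)
Ac = (0, 0, 8/29)
Σ b_i: 17/39·1 + (-25/624)·1 + 29/48·1 = 1 ✓
b·c: (-25/624)·13/5 + 29/48·1 = 1/2 ✓
b·c²: (-25/624)·169/25 + 29/48·1 = 1/3 ✓
b·Ac: 29/48·8/29 = 1/6 ✓; 3 stages ⇒ order 3.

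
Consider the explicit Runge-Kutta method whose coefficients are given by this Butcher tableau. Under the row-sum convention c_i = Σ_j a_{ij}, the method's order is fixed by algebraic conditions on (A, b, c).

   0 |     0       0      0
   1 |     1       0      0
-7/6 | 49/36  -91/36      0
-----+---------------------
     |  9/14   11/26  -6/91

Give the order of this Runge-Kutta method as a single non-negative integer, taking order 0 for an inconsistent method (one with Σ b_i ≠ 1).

b = (9/14, 11/26, -6/91)
c = (0, 1, -7/6)
Ac = (0, 0, -91/36)
Σ b_i: 9/14·1 + 11/26·1 + (-6/91)·1 = 1 ✓
b·c: 11/26·1 + (-6/91)·(-7/6) = 1/2 ✓
b·c²: 11/26·1 + (-6/91)·49/36 = 1/3 ✓
b·Ac: (-6/91)·(-91/36) = 1/6 ✓; 3 stages ⇒ order 3.

3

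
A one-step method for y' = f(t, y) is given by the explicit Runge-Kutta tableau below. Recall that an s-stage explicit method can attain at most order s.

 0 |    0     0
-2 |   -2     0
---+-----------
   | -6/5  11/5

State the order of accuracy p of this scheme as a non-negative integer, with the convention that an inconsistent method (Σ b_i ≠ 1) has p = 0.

b = (-6/5, 11/5)
c = (0, -2)
Σ b_i: (-6/5)·1 + 11/5·1 = 1 ✓
b·c: 11/5·(-2) = -22/5 ≠ 1/2 ⇒ order 1.

1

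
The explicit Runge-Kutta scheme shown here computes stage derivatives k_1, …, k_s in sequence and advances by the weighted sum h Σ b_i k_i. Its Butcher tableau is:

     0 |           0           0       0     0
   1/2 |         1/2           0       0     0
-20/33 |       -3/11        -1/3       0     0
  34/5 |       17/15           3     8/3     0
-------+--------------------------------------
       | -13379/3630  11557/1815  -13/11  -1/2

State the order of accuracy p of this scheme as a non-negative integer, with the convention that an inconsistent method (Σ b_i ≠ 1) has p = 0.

2

b = (-13379/3630, 11557/1815, -13/11, -1/2)
c = (0, 1/2, -20/33, 34/5)
Ac = (0, 0, -1/6, -23/198)
Σ b_i: (-13379/3630)·1 + 11557/1815·1 + (-13/11)·1 + (-1/2)·1 = 1 ✓
b·c: 11557/1815·1/2 + (-13/11)·(-20/33) + (-1/2)·34/5 = 1/2 ✓
b·c²: 11557/1815·1/4 + (-13/11)·400/1089 + (-1/2)·1156/25 = -26308543/1197900 ≠ 1/3 ⇒ order 2.
b·Ac: (-13/11)·(-1/6) + (-1/2)·(-23/198) = 101/396 ≠ 1/6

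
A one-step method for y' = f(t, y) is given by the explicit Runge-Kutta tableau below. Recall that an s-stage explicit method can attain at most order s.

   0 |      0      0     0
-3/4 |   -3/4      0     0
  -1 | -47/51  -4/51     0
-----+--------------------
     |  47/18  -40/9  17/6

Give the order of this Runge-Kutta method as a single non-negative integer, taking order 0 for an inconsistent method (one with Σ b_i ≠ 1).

3

b = (47/18, -40/9, 17/6)
c = (0, -3/4, -1)
Ac = (0, 0, 1/17)
Σ b_i: 47/18·1 + (-40/9)·1 + 17/6·1 = 1 ✓
b·c: (-40/9)·(-3/4) + 17/6·(-1) = 1/2 ✓
b·c²: (-40/9)·9/16 + 17/6·1 = 1/3 ✓
b·Ac: 17/6·1/17 = 1/6 ✓; 3 stages ⇒ order 3.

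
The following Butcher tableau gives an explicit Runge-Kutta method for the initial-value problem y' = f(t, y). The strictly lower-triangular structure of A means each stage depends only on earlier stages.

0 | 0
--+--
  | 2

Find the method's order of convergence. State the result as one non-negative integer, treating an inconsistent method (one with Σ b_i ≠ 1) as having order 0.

b = (2)
c = (0)
Σ b_i: 2·1 = 2 ≠ 1 ⇒ order 0.

0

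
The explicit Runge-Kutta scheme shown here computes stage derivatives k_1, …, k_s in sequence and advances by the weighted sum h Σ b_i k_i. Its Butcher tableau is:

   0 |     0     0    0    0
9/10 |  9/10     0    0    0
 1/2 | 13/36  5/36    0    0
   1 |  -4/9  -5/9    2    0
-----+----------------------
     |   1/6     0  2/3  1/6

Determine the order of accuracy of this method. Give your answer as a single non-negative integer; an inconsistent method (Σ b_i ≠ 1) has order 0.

4

b = (1/6, 0, 2/3, 1/6)
c = (0, 9/10, 1/2, 1)
Ac = (0, 0, 1/8, 1/2)
Σ b_i: 1/6·1 + 2/3·1 + 1/6·1 = 1 ✓
b·c: 2/3·1/2 + 1/6·1 = 1/2 ✓
b·c²: 2/3·1/4 + 1/6·1 = 1/3 ✓
b·Ac: 2/3·1/8 + 1/6·1/2 = 1/6 ✓
b·c³: 2/3·1/8 + 1/6·1 = 1/4 ✓
b·(c∘Ac): 2/3·1/16 + 1/6·1/2 = 1/8 ✓
b·Ac²: 2/3·9/80 + 1/6·1/20 = 1/12 ✓
b·A²c: 1/6·1/4 = 1/24 ✓; 4 stages ⇒ order 4.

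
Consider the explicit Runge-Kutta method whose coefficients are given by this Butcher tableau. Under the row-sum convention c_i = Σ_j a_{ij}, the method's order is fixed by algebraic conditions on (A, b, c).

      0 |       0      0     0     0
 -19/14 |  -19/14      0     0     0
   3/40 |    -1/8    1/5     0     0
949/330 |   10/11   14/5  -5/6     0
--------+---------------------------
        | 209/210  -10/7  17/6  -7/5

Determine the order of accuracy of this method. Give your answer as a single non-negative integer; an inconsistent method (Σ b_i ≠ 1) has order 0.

b = (209/210, -10/7, 17/6, -7/5)
c = (0, -19/14, 3/40, 949/330)
Ac = (0, 0, -19/70, -309/80)
Σ b_i: 209/210·1 + (-10/7)·1 + 17/6·1 + (-7/5)·1 = 1 ✓
b·c: (-10/7)·(-19/14) + 17/6·3/40 + (-7/5)·949/330 = -1212611/646800 ≠ 1/2 ⇒ order 1.

1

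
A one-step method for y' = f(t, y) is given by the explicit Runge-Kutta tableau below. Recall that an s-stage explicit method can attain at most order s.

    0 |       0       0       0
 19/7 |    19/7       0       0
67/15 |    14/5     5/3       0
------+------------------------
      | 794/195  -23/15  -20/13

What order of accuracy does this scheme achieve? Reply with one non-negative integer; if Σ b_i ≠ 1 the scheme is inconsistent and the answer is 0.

1

b = (794/195, -23/15, -20/13)
c = (0, 19/7, 67/15)
Ac = (0, 0, 95/21)
Σ b_i: 794/195·1 + (-23/15)·1 + (-20/13)·1 = 1 ✓
b·c: (-23/15)·19/7 + (-20/13)·67/15 = -15061/1365 ≠ 1/2 ⇒ order 1.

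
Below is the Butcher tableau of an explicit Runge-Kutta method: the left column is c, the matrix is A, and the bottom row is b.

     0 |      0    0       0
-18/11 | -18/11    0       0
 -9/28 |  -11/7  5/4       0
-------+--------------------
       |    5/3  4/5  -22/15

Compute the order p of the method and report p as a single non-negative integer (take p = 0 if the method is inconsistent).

b = (5/3, 4/5, -22/15)
c = (0, -18/11, -9/28)
Ac = (0, 0, -45/22)
Σ b_i: 5/3·1 + 4/5·1 + (-22/15)·1 = 1 ✓
b·c: 4/5·(-18/11) + (-22/15)·(-9/28) = -129/154 ≠ 1/2 ⇒ order 1.

1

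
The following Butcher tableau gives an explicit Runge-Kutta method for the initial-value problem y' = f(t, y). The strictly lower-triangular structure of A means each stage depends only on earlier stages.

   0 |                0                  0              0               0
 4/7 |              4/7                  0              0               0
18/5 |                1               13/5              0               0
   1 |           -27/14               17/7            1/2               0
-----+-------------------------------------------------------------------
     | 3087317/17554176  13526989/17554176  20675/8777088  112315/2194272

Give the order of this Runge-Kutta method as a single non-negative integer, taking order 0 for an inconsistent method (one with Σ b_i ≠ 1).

b = (3087317/17554176, 13526989/17554176, 20675/8777088, 112315/2194272)
c = (0, 4/7, 18/5, 1)
Ac = (0, 0, 52/35, 781/245)
Σ b_i: 3087317/17554176·1 + 13526989/17554176·1 + 20675/8777088·1 + 112315/2194272·1 = 1 ✓
b·c: 13526989/17554176·4/7 + 20675/8777088·18/5 + 112315/2194272·1 = 1/2 ✓
b·c²: 13526989/17554176·16/49 + 20675/8777088·324/25 + 112315/2194272·1 = 1/3 ✓
b·Ac: 20675/8777088·52/35 + 112315/2194272·781/245 = 1/6 ✓
b·c³: 13526989/17554176·64/343 + 20675/8777088·5832/125 + 112315/2194272·1 = 7804609/25599840 ≠ 1/4 ⇒ order 3.
b·(c∘Ac): 20675/8777088·936/175 + 112315/2194272·781/245 = 2699747/15359904 ≠ 1/8
b·Ac²: 20675/8777088·208/245 + 112315/2194272·62366/8575 = 4790657/12799920 ≠ 1/12
b·A²c: 112315/2194272·26/35 = 41717/1097136 ≠ 1/24

3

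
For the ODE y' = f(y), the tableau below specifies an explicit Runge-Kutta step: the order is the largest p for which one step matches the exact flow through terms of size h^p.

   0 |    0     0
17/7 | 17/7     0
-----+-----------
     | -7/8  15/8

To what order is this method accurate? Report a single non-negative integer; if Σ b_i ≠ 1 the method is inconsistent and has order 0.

1

b = (-7/8, 15/8)
c = (0, 17/7)
Σ b_i: (-7/8)·1 + 15/8·1 = 1 ✓
b·c: 15/8·17/7 = 255/56 ≠ 1/2 ⇒ order 1.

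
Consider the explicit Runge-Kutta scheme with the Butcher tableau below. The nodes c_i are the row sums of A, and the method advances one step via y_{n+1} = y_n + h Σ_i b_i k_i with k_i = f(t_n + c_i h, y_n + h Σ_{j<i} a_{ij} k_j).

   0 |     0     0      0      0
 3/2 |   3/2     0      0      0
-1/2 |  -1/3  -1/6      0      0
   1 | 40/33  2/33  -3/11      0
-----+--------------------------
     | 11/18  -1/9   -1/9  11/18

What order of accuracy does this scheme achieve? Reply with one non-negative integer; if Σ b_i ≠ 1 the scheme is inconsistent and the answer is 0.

b = (11/18, -1/9, -1/9, 11/18)
c = (0, 3/2, -1/2, 1)
Ac = (0, 0, -1/4, 5/22)
Σ b_i: 11/18·1 + (-1/9)·1 + (-1/9)·1 + 11/18·1 = 1 ✓
b·c: (-1/9)·3/2 + (-1/9)·(-1/2) + 11/18·1 = 1/2 ✓
b·c²: (-1/9)·9/4 + (-1/9)·1/4 + 11/18·1 = 1/3 ✓
b·Ac: (-1/9)·(-1/4) + 11/18·5/22 = 1/6 ✓
b·c³: (-1/9)·27/8 + (-1/9)·(-1/8) + 11/18·1 = 1/4 ✓
b·(c∘Ac): (-1/9)·1/8 + 11/18·5/22 = 1/8 ✓
b·Ac²: (-1/9)·(-3/8) + 11/18·3/44 = 1/12 ✓
b·A²c: 11/18·3/44 = 1/24 ✓; 4 stages ⇒ order 4.

4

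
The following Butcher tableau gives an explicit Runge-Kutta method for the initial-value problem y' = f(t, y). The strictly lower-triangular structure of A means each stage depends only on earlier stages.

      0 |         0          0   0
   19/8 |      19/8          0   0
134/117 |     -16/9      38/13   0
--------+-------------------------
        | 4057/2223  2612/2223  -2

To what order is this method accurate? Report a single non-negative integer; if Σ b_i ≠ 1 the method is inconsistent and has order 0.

b = (4057/2223, 2612/2223, -2)
c = (0, 19/8, 134/117)
Ac = (0, 0, 361/52)
Σ b_i: 4057/2223·1 + 2612/2223·1 + (-2)·1 = 1 ✓
b·c: 2612/2223·19/8 + (-2)·134/117 = 1/2 ✓
b·c²: 2612/2223·361/64 + (-2)·17956/13689 = 877027/219024 ≠ 1/3 ⇒ order 2.
b·Ac: (-2)·361/52 = -361/26 ≠ 1/6

2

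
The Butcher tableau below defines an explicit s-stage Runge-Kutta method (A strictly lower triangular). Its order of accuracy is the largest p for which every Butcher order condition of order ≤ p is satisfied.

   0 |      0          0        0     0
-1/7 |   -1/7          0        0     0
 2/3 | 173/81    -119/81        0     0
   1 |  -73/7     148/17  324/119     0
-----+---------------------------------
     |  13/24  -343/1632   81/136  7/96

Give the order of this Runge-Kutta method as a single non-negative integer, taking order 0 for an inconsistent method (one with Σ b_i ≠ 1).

4

b = (13/24, -343/1632, 81/136, 7/96)
c = (0, -1/7, 2/3, 1)
Ac = (0, 0, 17/81, 4/7)
Σ b_i: 13/24·1 + (-343/1632)·1 + 81/136·1 + 7/96·1 = 1 ✓
b·c: (-343/1632)·(-1/7) + 81/136·2/3 + 7/96·1 = 1/2 ✓
b·c²: (-343/1632)·1/49 + 81/136·4/9 + 7/96·1 = 1/3 ✓
b·Ac: 81/136·17/81 + 7/96·4/7 = 1/6 ✓
b·c³: (-343/1632)·(-1/343) + 81/136·8/27 + 7/96·1 = 1/4 ✓
b·(c∘Ac): 81/136·34/243 + 7/96·4/7 = 1/8 ✓
b·Ac²: 81/136·(-17/567) + 7/96·68/49 = 1/12 ✓
b·A²c: 7/96·4/7 = 1/24 ✓; 4 stages ⇒ order 4.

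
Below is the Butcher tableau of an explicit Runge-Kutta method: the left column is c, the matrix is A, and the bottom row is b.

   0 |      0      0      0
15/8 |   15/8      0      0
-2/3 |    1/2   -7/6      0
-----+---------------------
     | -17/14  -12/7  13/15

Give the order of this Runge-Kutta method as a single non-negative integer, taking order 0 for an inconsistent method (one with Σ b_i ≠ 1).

0

b = (-17/14, -12/7, 13/15)
c = (0, 15/8, -2/3)
Ac = (0, 0, -35/16)
Σ b_i: (-17/14)·1 + (-12/7)·1 + 13/15·1 = -433/210 ≠ 1 ⇒ order 0.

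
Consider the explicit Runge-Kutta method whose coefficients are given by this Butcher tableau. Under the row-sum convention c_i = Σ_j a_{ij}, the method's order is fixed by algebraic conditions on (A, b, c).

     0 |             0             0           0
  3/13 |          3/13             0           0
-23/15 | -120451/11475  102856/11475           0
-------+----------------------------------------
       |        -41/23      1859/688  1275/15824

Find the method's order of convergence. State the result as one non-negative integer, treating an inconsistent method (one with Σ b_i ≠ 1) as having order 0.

b = (-41/23, 1859/688, 1275/15824)
c = (0, 3/13, -23/15)
Ac = (0, 0, 7912/3825)
Σ b_i: (-41/23)·1 + 1859/688·1 + 1275/15824·1 = 1 ✓
b·c: 1859/688·3/13 + 1275/15824·(-23/15) = 1/2 ✓
b·c²: 1859/688·9/169 + 1275/15824·529/225 = 1/3 ✓
b·Ac: 1275/15824·7912/3825 = 1/6 ✓; 3 stages ⇒ order 3.

3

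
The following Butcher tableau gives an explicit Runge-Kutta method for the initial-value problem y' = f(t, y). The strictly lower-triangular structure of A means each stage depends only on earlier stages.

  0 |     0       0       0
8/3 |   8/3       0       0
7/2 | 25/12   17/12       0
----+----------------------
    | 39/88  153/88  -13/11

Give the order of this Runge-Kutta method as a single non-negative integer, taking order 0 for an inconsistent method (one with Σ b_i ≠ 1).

2

b = (39/88, 153/88, -13/11)
c = (0, 8/3, 7/2)
Ac = (0, 0, 34/9)
Σ b_i: 39/88·1 + 153/88·1 + (-13/11)·1 = 1 ✓
b·c: 153/88·8/3 + (-13/11)·7/2 = 1/2 ✓
b·c²: 153/88·64/9 + (-13/11)·49/4 = -93/44 ≠ 1/3 ⇒ order 2.
b·Ac: (-13/11)·34/9 = -442/99 ≠ 1/6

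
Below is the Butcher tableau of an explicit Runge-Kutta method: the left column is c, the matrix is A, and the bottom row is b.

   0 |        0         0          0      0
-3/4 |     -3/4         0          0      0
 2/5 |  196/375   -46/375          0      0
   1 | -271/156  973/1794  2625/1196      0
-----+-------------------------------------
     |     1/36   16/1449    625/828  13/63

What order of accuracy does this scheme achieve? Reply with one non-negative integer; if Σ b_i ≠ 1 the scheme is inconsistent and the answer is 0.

4

b = (1/36, 16/1449, 625/828, 13/63)
c = (0, -3/4, 2/5, 1)
Ac = (0, 0, 23/250, 49/104)
Σ b_i: 1/36·1 + 16/1449·1 + 625/828·1 + 13/63·1 = 1 ✓
b·c: 16/1449·(-3/4) + 625/828·2/5 + 13/63·1 = 1/2 ✓
b·c²: 16/1449·9/16 + 625/828·4/25 + 13/63·1 = 1/3 ✓
b·Ac: 625/828·23/250 + 13/63·49/104 = 1/6 ✓
b·c³: 16/1449·(-27/64) + 625/828·8/125 + 13/63·1 = 1/4 ✓
b·(c∘Ac): 625/828·23/625 + 13/63·49/104 = 1/8 ✓
b·Ac²: 625/828·(-69/1000) + 13/63·21/32 = 1/12 ✓
b·A²c: 13/63·21/104 = 1/24 ✓; 4 stages ⇒ order 4.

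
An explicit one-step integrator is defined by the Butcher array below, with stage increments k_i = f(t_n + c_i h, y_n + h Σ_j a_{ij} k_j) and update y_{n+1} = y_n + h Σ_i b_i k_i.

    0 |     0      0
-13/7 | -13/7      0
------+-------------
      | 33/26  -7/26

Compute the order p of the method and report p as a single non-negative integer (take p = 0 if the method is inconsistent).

2

b = (33/26, -7/26)
c = (0, -13/7)
Σ b_i: 33/26·1 + (-7/26)·1 = 1 ✓
b·c: (-7/26)·(-13/7) = 1/2 ✓; 2 stages ⇒ order 2.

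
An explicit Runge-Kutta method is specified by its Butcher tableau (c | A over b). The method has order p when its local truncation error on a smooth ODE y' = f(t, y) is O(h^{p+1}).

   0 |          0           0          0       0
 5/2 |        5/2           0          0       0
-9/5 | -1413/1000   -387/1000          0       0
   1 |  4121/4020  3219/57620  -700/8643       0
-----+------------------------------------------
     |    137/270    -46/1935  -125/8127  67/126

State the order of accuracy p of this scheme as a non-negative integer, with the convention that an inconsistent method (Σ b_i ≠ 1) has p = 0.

b = (137/270, -46/1935, -125/8127, 67/126)
c = (0, 5/2, -9/5, 1)
Ac = (0, 0, -387/400, 153/536)
Σ b_i: 137/270·1 + (-46/1935)·1 + (-125/8127)·1 + 67/126·1 = 1 ✓
b·c: (-46/1935)·5/2 + (-125/8127)·(-9/5) + 67/126·1 = 1/2 ✓
b·c²: (-46/1935)·25/4 + (-125/8127)·81/25 + 67/126·1 = 1/3 ✓
b·Ac: (-125/8127)·(-387/400) + 67/126·153/536 = 1/6 ✓
b·c³: (-46/1935)·125/8 + (-125/8127)·(-729/125) + 67/126·1 = 1/4 ✓
b·(c∘Ac): (-125/8127)·3483/2000 + 67/126·153/536 = 1/8 ✓
b·Ac²: (-125/8127)·(-387/160) + 67/126·93/1072 = 1/12 ✓
b·A²c: 67/126·21/268 = 1/24 ✓; 4 stages ⇒ order 4.

4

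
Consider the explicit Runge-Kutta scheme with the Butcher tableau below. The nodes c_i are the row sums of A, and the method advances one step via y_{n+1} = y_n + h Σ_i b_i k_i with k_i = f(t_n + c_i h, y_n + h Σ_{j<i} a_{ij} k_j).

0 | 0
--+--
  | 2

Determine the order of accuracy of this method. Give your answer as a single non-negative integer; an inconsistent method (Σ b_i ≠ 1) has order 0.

0

b = (2)
c = (0)
Σ b_i: 2·1 = 2 ≠ 1 ⇒ order 0.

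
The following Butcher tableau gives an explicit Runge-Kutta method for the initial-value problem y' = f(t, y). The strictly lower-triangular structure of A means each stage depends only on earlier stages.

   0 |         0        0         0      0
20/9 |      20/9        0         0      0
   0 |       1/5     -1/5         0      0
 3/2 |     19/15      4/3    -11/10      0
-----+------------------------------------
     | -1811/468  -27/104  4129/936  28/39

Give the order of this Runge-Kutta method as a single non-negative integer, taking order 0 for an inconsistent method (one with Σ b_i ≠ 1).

b = (-1811/468, -27/104, 4129/936, 28/39)
c = (0, 20/9, 0, 3/2)
Ac = (0, 0, -4/9, 80/27)
Σ b_i: (-1811/468)·1 + (-27/104)·1 + 4129/936·1 + 28/39·1 = 1 ✓
b·c: (-27/104)·20/9 + 28/39·3/2 = 1/2 ✓
b·c²: (-27/104)·400/81 + 28/39·9/4 = 1/3 ✓
b·Ac: 4129/936·(-4/9) + 28/39·80/27 = 1/6 ✓
b·c³: (-27/104)·8000/729 + 28/39·27/8 = -23/54 ≠ 1/4 ⇒ order 3.
b·(c∘Ac): 28/39·40/9 = 1120/351 ≠ 1/8
b·Ac²: 4129/936·(-80/81) + 28/39·1600/243 = 10/27 ≠ 1/12
b·A²c: 28/39·22/45 = 616/1755 ≠ 1/24

3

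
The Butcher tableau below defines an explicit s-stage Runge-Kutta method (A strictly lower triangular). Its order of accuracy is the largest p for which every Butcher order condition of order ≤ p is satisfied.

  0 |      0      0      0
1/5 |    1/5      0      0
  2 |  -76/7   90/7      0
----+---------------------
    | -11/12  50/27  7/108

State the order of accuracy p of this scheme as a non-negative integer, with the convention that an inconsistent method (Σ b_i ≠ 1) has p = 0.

3

b = (-11/12, 50/27, 7/108)
c = (0, 1/5, 2)
Ac = (0, 0, 18/7)
Σ b_i: (-11/12)·1 + 50/27·1 + 7/108·1 = 1 ✓
b·c: 50/27·1/5 + 7/108·2 = 1/2 ✓
b·c²: 50/27·1/25 + 7/108·4 = 1/3 ✓
b·Ac: 7/108·18/7 = 1/6 ✓; 3 stages ⇒ order 3.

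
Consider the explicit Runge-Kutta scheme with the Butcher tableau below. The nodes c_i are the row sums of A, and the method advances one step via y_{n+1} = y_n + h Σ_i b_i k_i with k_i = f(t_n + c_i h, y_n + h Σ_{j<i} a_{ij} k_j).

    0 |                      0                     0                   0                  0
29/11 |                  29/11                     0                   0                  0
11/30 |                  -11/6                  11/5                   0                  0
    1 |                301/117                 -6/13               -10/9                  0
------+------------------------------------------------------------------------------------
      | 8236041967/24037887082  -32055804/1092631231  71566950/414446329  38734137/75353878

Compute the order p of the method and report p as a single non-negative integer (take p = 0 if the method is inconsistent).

3

b = (8236041967/24037887082, -32055804/1092631231, 71566950/414446329, 38734137/75353878)
c = (0, 29/11, 11/30, 1)
Ac = (0, 0, 29/5, -6271/3861)
Σ b_i: 8236041967/24037887082·1 + (-32055804/1092631231)·1 + 71566950/414446329·1 + 38734137/75353878·1 = 1 ✓
b·c: (-32055804/1092631231)·29/11 + 71566950/414446329·11/30 + 38734137/75353878·1 = 1/2 ✓
b·c²: (-32055804/1092631231)·841/121 + 71566950/414446329·121/900 + 38734137/75353878·1 = 1/3 ✓
b·Ac: 71566950/414446329·29/5 + 38734137/75353878·(-6271/3861) = 1/6 ✓
b·c³: (-32055804/1092631231)·24389/1331 + 71566950/414446329·1331/27000 + 38734137/75353878·1 = -102032917/6781849020 ≠ 1/4 ⇒ order 3.
b·(c∘Ac): 71566950/414446329·319/150 + 38734137/75353878·(-6271/3861) = -1162889249/2486677974 ≠ 1/8
b·Ac²: 71566950/414446329·841/55 + 38734137/75353878·(-4277593/1274130) = 68237887457/74600339220 ≠ 1/12
b·A²c: 38734137/75353878·(-58/9) = -124809997/37676939 ≠ 1/24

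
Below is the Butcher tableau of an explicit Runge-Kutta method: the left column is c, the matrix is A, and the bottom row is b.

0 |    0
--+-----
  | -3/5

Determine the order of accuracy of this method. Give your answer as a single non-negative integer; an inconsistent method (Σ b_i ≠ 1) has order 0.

b = (-3/5)
c = (0)
Σ b_i: (-3/5)·1 = -3/5 ≠ 1 ⇒ order 0.

0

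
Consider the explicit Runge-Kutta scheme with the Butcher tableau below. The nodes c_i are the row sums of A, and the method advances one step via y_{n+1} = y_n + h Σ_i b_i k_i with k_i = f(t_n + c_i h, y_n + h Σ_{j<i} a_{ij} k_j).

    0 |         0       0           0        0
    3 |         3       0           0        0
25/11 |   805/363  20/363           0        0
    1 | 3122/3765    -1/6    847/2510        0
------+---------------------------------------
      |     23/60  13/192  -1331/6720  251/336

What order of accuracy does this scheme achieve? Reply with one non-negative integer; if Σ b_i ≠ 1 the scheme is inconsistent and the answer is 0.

b = (23/60, 13/192, -1331/6720, 251/336)
c = (0, 3, 25/11, 1)
Ac = (0, 0, 20/121, 67/251)
Σ b_i: 23/60·1 + 13/192·1 + (-1331/6720)·1 + 251/336·1 = 1 ✓
b·c: 13/192·3 + (-1331/6720)·25/11 + 251/336·1 = 1/2 ✓
b·c²: 13/192·9 + (-1331/6720)·625/121 + 251/336·1 = 1/3 ✓
b·Ac: (-1331/6720)·20/121 + 251/336·67/251 = 1/6 ✓
b·c³: 13/192·27 + (-1331/6720)·15625/1331 + 251/336·1 = 1/4 ✓
b·(c∘Ac): (-1331/6720)·500/1331 + 251/336·67/251 = 1/8 ✓
b·Ac²: (-1331/6720)·60/121 + 251/336·61/251 = 1/12 ✓
b·A²c: 251/336·14/251 = 1/24 ✓; 4 stages ⇒ order 4.

4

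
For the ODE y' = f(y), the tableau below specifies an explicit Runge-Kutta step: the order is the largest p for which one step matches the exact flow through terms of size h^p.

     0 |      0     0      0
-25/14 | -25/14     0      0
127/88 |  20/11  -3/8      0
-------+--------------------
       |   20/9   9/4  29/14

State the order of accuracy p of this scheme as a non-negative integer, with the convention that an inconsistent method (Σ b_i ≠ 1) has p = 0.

b = (20/9, 9/4, 29/14)
c = (0, -25/14, 127/88)
Ac = (0, 0, 75/112)
Σ b_i: 20/9·1 + 9/4·1 + 29/14·1 = 1649/252 ≠ 1 ⇒ order 0.

0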